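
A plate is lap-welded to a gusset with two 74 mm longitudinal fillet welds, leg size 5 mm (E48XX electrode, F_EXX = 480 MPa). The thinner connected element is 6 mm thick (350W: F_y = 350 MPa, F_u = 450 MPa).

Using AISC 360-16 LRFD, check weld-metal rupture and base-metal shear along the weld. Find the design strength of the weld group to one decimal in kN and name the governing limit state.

113.0 kN (weld metal governs)

Weld metal: throat = 0.707×5 = 3.535 mm, L = 2×74 = 148 mm. φR_n = 0.75 × 0.6 × 480 × 3.535 × 148 = 113.0 kN.
Base metal shear (6 mm plate): yield φR_n = 1.0×0.6×350×6×148 = 186.5 kN; rupture φR_n = 0.75×0.6×450×6×148 = 179.8 kN; take 179.8 kN (rupture).
Governing: min(113.0, 179.8) = 113.0 kN → weld metal.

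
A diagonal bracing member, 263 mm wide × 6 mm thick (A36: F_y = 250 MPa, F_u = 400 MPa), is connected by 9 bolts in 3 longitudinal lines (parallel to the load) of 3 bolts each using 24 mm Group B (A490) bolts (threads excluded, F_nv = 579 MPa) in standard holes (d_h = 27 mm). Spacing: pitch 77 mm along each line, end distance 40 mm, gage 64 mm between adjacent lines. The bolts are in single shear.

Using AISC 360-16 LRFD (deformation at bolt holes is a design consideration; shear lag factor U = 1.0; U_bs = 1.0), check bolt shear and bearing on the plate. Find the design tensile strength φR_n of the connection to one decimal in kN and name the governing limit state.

Bolt shear: A_b = π(24)²/4 = 452.39 mm². φR_n = 0.75 × 579 × 452.39 × 9 × 1 = 1768.1 kN.
Bearing (6 mm plate, F_u = 400 MPa): end bolts L_c = 40 − 27/2 = 26.5, R_n = min(1.2×26.5×6×400, 2.4×24×6×400) = 76.32 kN/bolt; interior L_c = 77 − 27 = 50, R_n = 138.24 kN/bolt. φR_n = 0.75 × (3×76.32 + 6×138.24) = 793.8 kN.
Governing: min(1768.1, 793.8) = 793.8 kN → bearing.

793.8 kN (bearing governs)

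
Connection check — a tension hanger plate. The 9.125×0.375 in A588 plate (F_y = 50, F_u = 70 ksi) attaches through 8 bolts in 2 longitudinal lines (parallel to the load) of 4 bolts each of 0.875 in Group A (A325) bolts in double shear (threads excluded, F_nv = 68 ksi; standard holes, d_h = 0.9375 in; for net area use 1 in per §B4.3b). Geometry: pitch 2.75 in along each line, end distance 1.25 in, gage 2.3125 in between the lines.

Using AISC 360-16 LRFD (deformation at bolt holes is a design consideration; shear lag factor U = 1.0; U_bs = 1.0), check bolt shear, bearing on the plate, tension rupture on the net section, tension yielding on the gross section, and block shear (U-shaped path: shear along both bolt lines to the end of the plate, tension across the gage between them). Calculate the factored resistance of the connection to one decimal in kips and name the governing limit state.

Bolt shear: A_b = π(0.875)²/4 = 0.60132 in². φR_n = 0.75 × 68 × 0.60132 × 8 × 2 = 490.7 kips.
Bearing (0.375 in plate, F_u = 70 ksi): end bolts L_c = 1.25 − 0.9375/2 = 0.78125, R_n = min(1.2×0.78125×0.375×70, 2.4×0.875×0.375×70) = 24.609 kips/bolt; interior L_c = 2.75 − 0.9375 = 1.8125, R_n = 55.125 kips/bolt. φR_n = 0.75 × (2×24.609 + 6×55.125) = 285.0 kips.
Tension rupture (net): A_n = (9.125 − 2×1)×0.375 = 2.6719 in² (U = 1.0, A_e = A_n). φR_n = 0.75 × 70 × 2.6719 = 140.3 kips.
Tension yield (gross): A_g = 9.125×0.375 = 3.4219 in². φR_n = 0.90 × 50 × 3.4219 = 154.0 kips.
Block shear: shear path 2×[1.25+3×2.75] = 2×9.5 in, A_gv = 7.125, A_nv = 2×(9.5 − 3.5×1)×0.375 = 4.5 in²; tension across gage: (2.3125 − 1×1)×0.375 = 0.49219 in². R_n = min(0.6×70×4.5, 0.6×50×7.125) + 1.0×70×0.49219 = min(189, 213.75) + 34.453 = 223.45 kips. φR_n = 0.75 × 223.45 = 167.6 kips.
Governing: min(490.7, 285.0, 140.3, 154.0, 167.6) = 140.3 kips → net-section rupture.

140.3 kips (net-section rupture governs)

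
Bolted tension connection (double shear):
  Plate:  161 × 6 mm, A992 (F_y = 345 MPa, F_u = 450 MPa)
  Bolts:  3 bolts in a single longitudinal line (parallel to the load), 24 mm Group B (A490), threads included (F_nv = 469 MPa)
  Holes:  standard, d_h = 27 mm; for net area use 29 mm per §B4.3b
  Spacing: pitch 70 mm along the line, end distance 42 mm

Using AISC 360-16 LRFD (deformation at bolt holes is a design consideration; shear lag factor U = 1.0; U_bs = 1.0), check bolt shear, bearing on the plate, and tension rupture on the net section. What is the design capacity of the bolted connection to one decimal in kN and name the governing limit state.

Bolt shear: A_b = π(24)²/4 = 452.39 mm². φR_n = 0.75 × 469 × 452.39 × 3 × 2 = 954.8 kN.
Bearing (6 mm plate, F_u = 450 MPa): end bolts L_c = 42 − 27/2 = 28.5, R_n = min(1.2×28.5×6×450, 2.4×24×6×450) = 92.34 kN/bolt; interior L_c = 70 − 27 = 43, R_n = 139.32 kN/bolt. φR_n = 0.75 × (1×92.34 + 2×139.32) = 278.2 kN.
Tension rupture (net): A_n = (161 − 1×29)×6 = 792 mm² (U = 1.0, A_e = A_n). φR_n = 0.75 × 450 × 792 = 267.3 kN.
Governing: min(954.8, 278.2, 267.3) = 267.3 kN → net-section rupture.

267.3 kN (net-section rupture governs)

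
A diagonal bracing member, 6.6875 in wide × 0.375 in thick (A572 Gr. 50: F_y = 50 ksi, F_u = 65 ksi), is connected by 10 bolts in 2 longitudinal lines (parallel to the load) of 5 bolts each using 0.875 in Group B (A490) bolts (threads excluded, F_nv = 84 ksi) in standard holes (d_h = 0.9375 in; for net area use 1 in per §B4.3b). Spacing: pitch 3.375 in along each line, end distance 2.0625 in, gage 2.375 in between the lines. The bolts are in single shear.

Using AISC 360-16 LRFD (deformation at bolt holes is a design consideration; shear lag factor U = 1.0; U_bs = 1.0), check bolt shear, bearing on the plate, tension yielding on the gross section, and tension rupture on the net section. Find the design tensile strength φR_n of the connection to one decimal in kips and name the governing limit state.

85.7 kips (net-section rupture governs)

Bolt shear: A_b = π(0.875)²/4 = 0.60132 in². φR_n = 0.75 × 84 × 0.60132 × 10 × 1 = 378.8 kips.
Bearing (0.375 in plate, F_u = 65 ksi): end bolts L_c = 2.0625 − 0.9375/2 = 1.59375, R_n = min(1.2×1.59375×0.375×65, 2.4×0.875×0.375×65) = 46.617 kips/bolt; interior L_c = 3.375 − 0.9375 = 2.4375, R_n = 51.188 kips/bolt. φR_n = 0.75 × (2×46.617 + 8×51.188) = 377.1 kips.
Tension yield (gross): A_g = 6.6875×0.375 = 2.5078 in². φR_n = 0.90 × 50 × 2.5078 = 112.9 kips.
Tension rupture (net): A_n = (6.6875 − 2×1)×0.375 = 1.7578 in² (U = 1.0, A_e = A_n). φR_n = 0.75 × 65 × 1.7578 = 85.7 kips.
Governing: min(378.8, 377.1, 112.9, 85.7) = 85.7 kips → net-section rupture.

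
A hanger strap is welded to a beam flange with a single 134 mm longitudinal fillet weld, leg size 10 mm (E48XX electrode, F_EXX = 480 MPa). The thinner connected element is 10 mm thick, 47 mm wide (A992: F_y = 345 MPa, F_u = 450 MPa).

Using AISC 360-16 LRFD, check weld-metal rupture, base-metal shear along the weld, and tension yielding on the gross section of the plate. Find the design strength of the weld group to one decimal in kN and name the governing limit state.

Weld metal: throat = 0.707×10 = 7.07 mm, L = 134 mm. φR_n = 0.75 × 0.6 × 480 × 7.07 × 134 = 204.6 kN.
Base metal shear (10 mm plate): yield φR_n = 1.0×0.6×345×10×134 = 277.4 kN; rupture φR_n = 0.75×0.6×450×10×134 = 271.4 kN; take 271.4 kN (rupture).
Tension yield (gross): A_g = 47×10 = 470 mm². φR_n = 0.90 × 345 × 470 = 145.9 kN.
Governing: min(204.6, 271.4, 145.9) = 145.9 kN → gross-section yield.

145.9 kN (gross-section yield governs)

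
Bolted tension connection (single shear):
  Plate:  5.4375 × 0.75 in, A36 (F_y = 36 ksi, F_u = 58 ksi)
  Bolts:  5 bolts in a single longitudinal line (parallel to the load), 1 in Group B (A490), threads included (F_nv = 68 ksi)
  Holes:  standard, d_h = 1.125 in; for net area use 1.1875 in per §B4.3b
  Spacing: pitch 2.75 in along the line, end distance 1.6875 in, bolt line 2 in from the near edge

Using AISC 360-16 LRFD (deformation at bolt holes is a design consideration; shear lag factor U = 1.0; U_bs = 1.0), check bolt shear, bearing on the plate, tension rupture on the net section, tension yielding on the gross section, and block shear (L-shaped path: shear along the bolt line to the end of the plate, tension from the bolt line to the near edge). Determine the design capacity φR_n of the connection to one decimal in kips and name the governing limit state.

132.1 kips (gross-section yield governs)

Bolt shear: A_b = π(1)²/4 = 0.7854 in². φR_n = 0.75 × 68 × 0.7854 × 5 × 1 = 200.3 kips.
Bearing (0.75 in plate, F_u = 58 ksi): end bolts L_c = 1.6875 − 1.125/2 = 1.125, R_n = min(1.2×1.125×0.75×58, 2.4×1×0.75×58) = 58.725 kips/bolt; interior L_c = 2.75 − 1.125 = 1.625, R_n = 84.825 kips/bolt. φR_n = 0.75 × (1×58.725 + 4×84.825) = 298.5 kips.
Tension rupture (net): A_n = (5.4375 − 1×1.1875)×0.75 = 3.1875 in² (U = 1.0, A_e = A_n). φR_n = 0.75 × 58 × 3.1875 = 138.7 kips.
Tension yield (gross): A_g = 5.4375×0.75 = 4.0781 in². φR_n = 0.90 × 36 × 4.0781 = 132.1 kips.
Block shear: shear path 1×[1.6875+4×2.75] = 1×12.6875 in, A_gv = 9.5156, A_nv = 1×(12.6875 − 4.5×1.1875)×0.75 = 5.5078 in²; tension to near edge: (2 − 0.5×1.1875)×0.75 = 1.0547 in². R_n = min(0.6×58×5.5078, 0.6×36×9.5156) + 1.0×58×1.0547 = min(191.67, 205.54) + 61.173 = 252.84 kips. φR_n = 0.75 × 252.84 = 189.6 kips.
Governing: min(200.3, 298.5, 138.7, 132.1, 189.6) = 132.1 kips → gross-section yield.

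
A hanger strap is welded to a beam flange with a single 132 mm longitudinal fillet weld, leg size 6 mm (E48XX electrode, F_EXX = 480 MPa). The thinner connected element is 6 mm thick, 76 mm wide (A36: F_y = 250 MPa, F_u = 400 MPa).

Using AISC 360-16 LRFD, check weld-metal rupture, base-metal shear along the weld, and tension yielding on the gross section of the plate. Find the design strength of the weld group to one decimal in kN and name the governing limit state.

Weld metal: throat = 0.707×6 = 4.242 mm, L = 132 mm. φR_n = 0.75 × 0.6 × 480 × 4.242 × 132 = 120.9 kN.
Base metal shear (6 mm plate): yield φR_n = 1.0×0.6×250×6×132 = 118.8 kN; rupture φR_n = 0.75×0.6×400×6×132 = 142.6 kN; take 118.8 kN (yield).
Tension yield (gross): A_g = 76×6 = 456 mm². φR_n = 0.90 × 250 × 456 = 102.6 kN.
Governing: min(120.9, 118.8, 102.6) = 102.6 kN → gross-section yield.

102.6 kN (gross-section yield governs)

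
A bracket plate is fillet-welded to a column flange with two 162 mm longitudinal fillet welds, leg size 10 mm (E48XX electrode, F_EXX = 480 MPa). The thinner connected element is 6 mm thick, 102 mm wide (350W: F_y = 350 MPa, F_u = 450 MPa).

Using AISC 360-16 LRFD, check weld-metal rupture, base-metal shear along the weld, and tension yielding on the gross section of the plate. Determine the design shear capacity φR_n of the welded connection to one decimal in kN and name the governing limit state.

192.8 kN (gross-section yield governs)

Weld metal: throat = 0.707×10 = 7.07 mm, L = 2×162 = 324 mm. φR_n = 0.75 × 0.6 × 480 × 7.07 × 324 = 494.8 kN.
Base metal shear (6 mm plate): yield φR_n = 1.0×0.6×350×6×324 = 408.2 kN; rupture φR_n = 0.75×0.6×450×6×324 = 393.7 kN; take 393.7 kN (rupture).
Tension yield (gross): A_g = 102×6 = 612 mm². φR_n = 0.90 × 350 × 612 = 192.8 kN.
Governing: min(494.8, 393.7, 192.8) = 192.8 kN → gross-section yield.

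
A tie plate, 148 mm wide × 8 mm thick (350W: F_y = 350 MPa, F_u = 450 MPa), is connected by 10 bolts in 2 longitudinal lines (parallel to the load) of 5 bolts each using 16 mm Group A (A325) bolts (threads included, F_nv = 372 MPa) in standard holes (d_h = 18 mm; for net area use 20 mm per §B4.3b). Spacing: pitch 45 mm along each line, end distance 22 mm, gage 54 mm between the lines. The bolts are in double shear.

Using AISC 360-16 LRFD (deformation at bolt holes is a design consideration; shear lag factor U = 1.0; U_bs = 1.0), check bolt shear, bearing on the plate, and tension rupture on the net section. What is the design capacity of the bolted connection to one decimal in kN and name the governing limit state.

291.6 kN (net-section rupture governs)

Bolt shear: A_b = π(16)²/4 = 201.06 mm². φR_n = 0.75 × 372 × 201.06 × 10 × 2 = 1121.9 kN.
Bearing (8 mm plate, F_u = 450 MPa): end bolts L_c = 22 − 18/2 = 13, R_n = min(1.2×13×8×450, 2.4×16×8×450) = 56.16 kN/bolt; interior L_c = 45 − 18 = 27, R_n = 116.64 kN/bolt. φR_n = 0.75 × (2×56.16 + 8×116.64) = 784.1 kN.
Tension rupture (net): A_n = (148 − 2×20)×8 = 864 mm² (U = 1.0, A_e = A_n). φR_n = 0.75 × 450 × 864 = 291.6 kN.
Governing: min(1121.9, 784.1, 291.6) = 291.6 kN → net-section rupture.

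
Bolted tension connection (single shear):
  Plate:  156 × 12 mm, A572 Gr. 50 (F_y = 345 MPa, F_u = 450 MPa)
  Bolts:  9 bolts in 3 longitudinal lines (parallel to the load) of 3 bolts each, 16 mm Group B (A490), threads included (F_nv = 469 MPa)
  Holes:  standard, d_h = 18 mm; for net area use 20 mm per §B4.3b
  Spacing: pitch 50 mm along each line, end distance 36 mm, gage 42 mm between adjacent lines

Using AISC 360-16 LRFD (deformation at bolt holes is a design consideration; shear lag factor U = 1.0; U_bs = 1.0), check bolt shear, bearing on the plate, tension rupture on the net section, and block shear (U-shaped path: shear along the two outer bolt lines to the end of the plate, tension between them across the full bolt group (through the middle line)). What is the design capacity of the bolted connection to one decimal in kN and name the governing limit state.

Bolt shear: A_b = π(16)²/4 = 201.06 mm². φR_n = 0.75 × 469 × 201.06 × 9 × 1 = 636.5 kN.
Bearing (12 mm plate, F_u = 450 MPa): end bolts L_c = 36 − 18/2 = 27, R_n = min(1.2×27×12×450, 2.4×16×12×450) = 174.96 kN/bolt; interior L_c = 50 − 18 = 32, R_n = 207.36 kN/bolt. φR_n = 0.75 × (3×174.96 + 6×207.36) = 1326.8 kN.
Tension rupture (net): A_n = (156 − 3×20)×12 = 1152 mm² (U = 1.0, A_e = A_n). φR_n = 0.75 × 450 × 1152 = 388.8 kN.
Block shear: shear path 2×[36+2×50] = 2×136 mm, A_gv = 3264, A_nv = 2×(136 − 2.5×20)×12 = 2064 mm²; tension across gage: (84 − 2×20)×12 = 528 mm². R_n = min(0.6×450×2064, 0.6×345×3264) + 1.0×450×528 = min(557.28, 675.65) + 237.6 = 794.88 kN. φR_n = 0.75 × 794.88 = 596.2 kN.
Governing: min(636.5, 1326.8, 388.8, 596.2) = 388.8 kN → net-section rupture.

388.8 kN (net-section rupture governs)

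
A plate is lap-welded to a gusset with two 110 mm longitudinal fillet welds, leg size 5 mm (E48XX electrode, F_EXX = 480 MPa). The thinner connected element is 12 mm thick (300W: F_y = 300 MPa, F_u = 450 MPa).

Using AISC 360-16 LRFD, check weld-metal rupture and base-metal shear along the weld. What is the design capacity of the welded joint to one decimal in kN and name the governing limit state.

Weld metal: throat = 0.707×5 = 3.535 mm, L = 2×110 = 220 mm. φR_n = 0.75 × 0.6 × 480 × 3.535 × 220 = 168.0 kN.
Base metal shear (12 mm plate): yield φR_n = 1.0×0.6×300×12×220 = 475.2 kN; rupture φR_n = 0.75×0.6×450×12×220 = 534.6 kN; take 475.2 kN (yield).
Governing: min(168.0, 475.2) = 168.0 kN → weld metal.

168.0 kN (weld metal governs)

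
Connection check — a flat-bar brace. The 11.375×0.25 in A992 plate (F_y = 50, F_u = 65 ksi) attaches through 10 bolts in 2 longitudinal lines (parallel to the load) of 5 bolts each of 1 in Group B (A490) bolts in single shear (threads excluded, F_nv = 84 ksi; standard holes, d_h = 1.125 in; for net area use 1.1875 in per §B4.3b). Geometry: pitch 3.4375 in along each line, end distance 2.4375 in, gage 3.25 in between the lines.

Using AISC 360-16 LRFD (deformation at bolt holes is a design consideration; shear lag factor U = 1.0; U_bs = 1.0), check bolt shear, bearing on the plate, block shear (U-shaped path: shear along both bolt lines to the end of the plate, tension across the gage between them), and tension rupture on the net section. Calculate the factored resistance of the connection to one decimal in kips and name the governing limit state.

Bolt shear: A_b = π(1)²/4 = 0.7854 in². φR_n = 0.75 × 84 × 0.7854 × 10 × 1 = 494.8 kips.
Bearing (0.25 in plate, F_u = 65 ksi): end bolts L_c = 2.4375 − 1.125/2 = 1.875, R_n = min(1.2×1.875×0.25×65, 2.4×1×0.25×65) = 36.563 kips/bolt; interior L_c = 3.4375 − 1.125 = 2.3125, R_n = 39 kips/bolt. φR_n = 0.75 × (2×36.563 + 8×39) = 288.8 kips.
Block shear: shear path 2×[2.4375+4×3.4375] = 2×16.1875 in, A_gv = 8.0938, A_nv = 2×(16.1875 − 4.5×1.1875)×0.25 = 5.4219 in²; tension across gage: (3.25 − 1×1.1875)×0.25 = 0.51563 in². R_n = min(0.6×65×5.4219, 0.6×50×8.0938) + 1.0×65×0.51563 = min(211.45, 242.81) + 33.516 = 244.97 kips. φR_n = 0.75 × 244.97 = 183.7 kips.
Tension rupture (net): A_n = (11.375 − 2×1.1875)×0.25 = 2.25 in² (U = 1.0, A_e = A_n). φR_n = 0.75 × 65 × 2.25 = 109.7 kips.
Governing: min(494.8, 288.8, 183.7, 109.7) = 109.7 kips → net-section rupture.

109.7 kips (net-section rupture governs)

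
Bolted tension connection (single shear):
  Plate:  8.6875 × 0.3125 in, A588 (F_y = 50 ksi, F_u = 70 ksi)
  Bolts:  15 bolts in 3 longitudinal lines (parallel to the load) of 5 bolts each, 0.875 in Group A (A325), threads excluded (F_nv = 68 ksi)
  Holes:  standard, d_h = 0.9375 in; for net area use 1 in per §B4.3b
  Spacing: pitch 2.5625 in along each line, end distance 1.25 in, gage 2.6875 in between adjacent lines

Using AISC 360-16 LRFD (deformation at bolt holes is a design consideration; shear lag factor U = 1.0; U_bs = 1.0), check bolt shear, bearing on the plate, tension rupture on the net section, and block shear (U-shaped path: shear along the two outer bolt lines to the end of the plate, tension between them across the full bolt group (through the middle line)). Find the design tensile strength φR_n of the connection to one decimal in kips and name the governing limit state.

Bolt shear: A_b = π(0.875)²/4 = 0.60132 in². φR_n = 0.75 × 68 × 0.60132 × 15 × 1 = 460.0 kips.
Bearing (0.3125 in plate, F_u = 70 ksi): end bolts L_c = 1.25 − 0.9375/2 = 0.78125, R_n = min(1.2×0.78125×0.3125×70, 2.4×0.875×0.3125×70) = 20.508 kips/bolt; interior L_c = 2.5625 − 0.9375 = 1.625, R_n = 42.656 kips/bolt. φR_n = 0.75 × (3×20.508 + 12×42.656) = 430.0 kips.
Tension rupture (net): A_n = (8.6875 − 3×1)×0.3125 = 1.7773 in² (U = 1.0, A_e = A_n). φR_n = 0.75 × 70 × 1.7773 = 93.3 kips.
Block shear: shear path 2×[1.25+4×2.5625] = 2×11.5 in, A_gv = 7.1875, A_nv = 2×(11.5 − 4.5×1)×0.3125 = 4.375 in²; tension across gage: (5.375 − 2×1)×0.3125 = 1.0547 in². R_n = min(0.6×70×4.375, 0.6×50×7.1875) + 1.0×70×1.0547 = min(183.75, 215.63) + 73.829 = 257.58 kips. φR_n = 0.75 × 257.58 = 193.2 kips.
Governing: min(460.0, 430.0, 93.3, 193.2) = 93.3 kips → net-section rupture.

93.3 kips (net-section rupture governs)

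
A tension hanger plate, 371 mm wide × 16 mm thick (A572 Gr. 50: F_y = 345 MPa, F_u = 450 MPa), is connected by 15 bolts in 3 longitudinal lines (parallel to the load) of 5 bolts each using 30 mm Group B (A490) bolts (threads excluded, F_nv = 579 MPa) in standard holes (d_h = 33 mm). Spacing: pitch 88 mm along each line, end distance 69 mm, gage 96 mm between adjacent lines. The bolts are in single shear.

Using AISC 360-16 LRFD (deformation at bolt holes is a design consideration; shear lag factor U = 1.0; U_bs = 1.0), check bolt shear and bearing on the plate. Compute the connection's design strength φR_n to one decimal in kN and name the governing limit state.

Bolt shear: A_b = π(30)²/4 = 706.86 mm². φR_n = 0.75 × 579 × 706.86 × 15 × 1 = 4604.3 kN.
Bearing (16 mm plate, F_u = 450 MPa): end bolts L_c = 69 − 33/2 = 52.5, R_n = min(1.2×52.5×16×450, 2.4×30×16×450) = 453.6 kN/bolt; interior L_c = 88 − 33 = 55, R_n = 475.2 kN/bolt. φR_n = 0.75 × (3×453.6 + 12×475.2) = 5297.4 kN.
Governing: min(4604.3, 5297.4) = 4604.3 kN → bolt shear.

4604.3 kN (bolt shear governs)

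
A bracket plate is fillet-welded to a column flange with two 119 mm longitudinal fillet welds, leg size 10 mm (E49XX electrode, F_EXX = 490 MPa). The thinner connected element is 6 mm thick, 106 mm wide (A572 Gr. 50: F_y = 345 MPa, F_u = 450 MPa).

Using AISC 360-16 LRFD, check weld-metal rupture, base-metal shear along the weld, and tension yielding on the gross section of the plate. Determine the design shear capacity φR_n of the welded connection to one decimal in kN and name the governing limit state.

197.5 kN (gross-section yield governs)

Weld metal: throat = 0.707×10 = 7.07 mm, L = 2×119 = 238 mm. φR_n = 0.75 × 0.6 × 490 × 7.07 × 238 = 371.0 kN.
Base metal shear (6 mm plate): yield φR_n = 1.0×0.6×345×6×238 = 295.6 kN; rupture φR_n = 0.75×0.6×450×6×238 = 289.2 kN; take 289.2 kN (rupture).
Tension yield (gross): A_g = 106×6 = 636 mm². φR_n = 0.90 × 345 × 636 = 197.5 kN.
Governing: min(371.0, 289.2, 197.5) = 197.5 kN → gross-section yield.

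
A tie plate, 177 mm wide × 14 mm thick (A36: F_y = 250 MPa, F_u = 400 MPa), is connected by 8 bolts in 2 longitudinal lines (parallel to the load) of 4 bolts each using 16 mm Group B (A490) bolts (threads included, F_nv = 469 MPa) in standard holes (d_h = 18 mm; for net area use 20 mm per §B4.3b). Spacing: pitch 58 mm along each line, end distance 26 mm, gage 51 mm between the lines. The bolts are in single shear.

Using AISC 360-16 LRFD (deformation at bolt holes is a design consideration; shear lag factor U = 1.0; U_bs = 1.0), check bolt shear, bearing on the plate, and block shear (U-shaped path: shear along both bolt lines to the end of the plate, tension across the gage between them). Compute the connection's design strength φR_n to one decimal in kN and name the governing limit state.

565.8 kN (bolt shear governs)

Bolt shear: A_b = π(16)²/4 = 201.06 mm². φR_n = 0.75 × 469 × 201.06 × 8 × 1 = 565.8 kN.
Bearing (14 mm plate, F_u = 400 MPa): end bolts L_c = 26 − 18/2 = 17, R_n = min(1.2×17×14×400, 2.4×16×14×400) = 114.24 kN/bolt; interior L_c = 58 − 18 = 40, R_n = 215.04 kN/bolt. φR_n = 0.75 × (2×114.24 + 6×215.04) = 1139.0 kN.
Block shear: shear path 2×[26+3×58] = 2×200 mm, A_gv = 5600, A_nv = 2×(200 − 3.5×20)×14 = 3640 mm²; tension across gage: (51 − 1×20)×14 = 434 mm². R_n = min(0.6×400×3640, 0.6×250×5600) + 1.0×400×434 = min(873.6, 840) + 173.6 = 1013.6 kN. φR_n = 0.75 × 1013.6 = 760.2 kN.
Governing: min(565.8, 1139.0, 760.2) = 565.8 kN → bolt shear.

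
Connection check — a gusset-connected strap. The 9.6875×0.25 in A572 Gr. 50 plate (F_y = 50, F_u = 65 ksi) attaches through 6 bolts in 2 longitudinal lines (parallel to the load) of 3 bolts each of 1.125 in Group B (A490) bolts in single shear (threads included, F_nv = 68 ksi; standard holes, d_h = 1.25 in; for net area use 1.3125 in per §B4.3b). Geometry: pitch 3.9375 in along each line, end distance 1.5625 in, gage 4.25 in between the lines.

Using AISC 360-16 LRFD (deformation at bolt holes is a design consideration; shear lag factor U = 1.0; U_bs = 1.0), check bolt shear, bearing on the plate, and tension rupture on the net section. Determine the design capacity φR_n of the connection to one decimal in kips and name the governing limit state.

86.1 kips (net-section rupture governs)

Bolt shear: A_b = π(1.125)²/4 = 0.99402 in². φR_n = 0.75 × 68 × 0.99402 × 6 × 1 = 304.2 kips.
Bearing (0.25 in plate, F_u = 65 ksi): end bolts L_c = 1.5625 − 1.25/2 = 0.9375, R_n = min(1.2×0.9375×0.25×65, 2.4×1.125×0.25×65) = 18.281 kips/bolt; interior L_c = 3.9375 − 1.25 = 2.6875, R_n = 43.875 kips/bolt. φR_n = 0.75 × (2×18.281 + 4×43.875) = 159.0 kips.
Tension rupture (net): A_n = (9.6875 − 2×1.3125)×0.25 = 1.7656 in² (U = 1.0, A_e = A_n). φR_n = 0.75 × 65 × 1.7656 = 86.1 kips.
Governing: min(304.2, 159.0, 86.1) = 86.1 kips → net-section rupture.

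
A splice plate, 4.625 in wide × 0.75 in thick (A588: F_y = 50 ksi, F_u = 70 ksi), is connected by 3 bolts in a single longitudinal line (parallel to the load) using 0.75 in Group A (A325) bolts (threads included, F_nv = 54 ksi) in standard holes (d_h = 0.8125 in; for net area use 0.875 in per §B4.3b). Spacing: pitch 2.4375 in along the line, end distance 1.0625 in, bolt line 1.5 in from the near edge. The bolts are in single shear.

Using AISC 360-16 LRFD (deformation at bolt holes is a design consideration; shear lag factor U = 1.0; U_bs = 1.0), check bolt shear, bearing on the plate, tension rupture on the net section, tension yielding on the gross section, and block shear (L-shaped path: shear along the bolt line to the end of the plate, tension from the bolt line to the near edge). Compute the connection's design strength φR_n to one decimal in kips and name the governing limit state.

53.7 kips (bolt shear governs)

Bolt shear: A_b = π(0.75)²/4 = 0.44179 in². φR_n = 0.75 × 54 × 0.44179 × 3 × 1 = 53.7 kips.
Bearing (0.75 in plate, F_u = 70 ksi): end bolts L_c = 1.0625 − 0.8125/2 = 0.65625, R_n = min(1.2×0.65625×0.75×70, 2.4×0.75×0.75×70) = 41.344 kips/bolt; interior L_c = 2.4375 − 0.8125 = 1.625, R_n = 94.5 kips/bolt. φR_n = 0.75 × (1×41.344 + 2×94.5) = 172.8 kips.
Tension rupture (net): A_n = (4.625 − 1×0.875)×0.75 = 2.8125 in² (U = 1.0, A_e = A_n). φR_n = 0.75 × 70 × 2.8125 = 147.7 kips.
Tension yield (gross): A_g = 4.625×0.75 = 3.4688 in². φR_n = 0.90 × 50 × 3.4688 = 156.1 kips.
Block shear: shear path 1×[1.0625+2×2.4375] = 1×5.9375 in, A_gv = 4.4531, A_nv = 1×(5.9375 − 2.5×0.875)×0.75 = 2.8125 in²; tension to near edge: (1.5 − 0.5×0.875)×0.75 = 0.79688 in². R_n = min(0.6×70×2.8125, 0.6×50×4.4531) + 1.0×70×0.79688 = min(118.13, 133.59) + 55.782 = 173.91 kips. φR_n = 0.75 × 173.91 = 130.4 kips.
Governing: min(53.7, 172.8, 147.7, 156.1, 130.4) = 53.7 kips → bolt shear.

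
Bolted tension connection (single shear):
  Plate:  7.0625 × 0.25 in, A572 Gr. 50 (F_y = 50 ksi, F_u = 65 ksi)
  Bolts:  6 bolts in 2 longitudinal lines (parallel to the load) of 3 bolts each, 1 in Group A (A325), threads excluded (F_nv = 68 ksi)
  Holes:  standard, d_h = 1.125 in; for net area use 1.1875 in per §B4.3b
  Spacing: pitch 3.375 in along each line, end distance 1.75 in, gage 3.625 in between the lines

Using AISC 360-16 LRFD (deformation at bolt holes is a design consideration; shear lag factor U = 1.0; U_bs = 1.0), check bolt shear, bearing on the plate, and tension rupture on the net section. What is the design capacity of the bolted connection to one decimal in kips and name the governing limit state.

Bolt shear: A_b = π(1)²/4 = 0.7854 in². φR_n = 0.75 × 68 × 0.7854 × 6 × 1 = 240.3 kips.
Bearing (0.25 in plate, F_u = 65 ksi): end bolts L_c = 1.75 − 1.125/2 = 1.1875, R_n = min(1.2×1.1875×0.25×65, 2.4×1×0.25×65) = 23.156 kips/bolt; interior L_c = 3.375 − 1.125 = 2.25, R_n = 39 kips/bolt. φR_n = 0.75 × (2×23.156 + 4×39) = 151.7 kips.
Tension rupture (net): A_n = (7.0625 − 2×1.1875)×0.25 = 1.1719 in² (U = 1.0, A_e = A_n). φR_n = 0.75 × 65 × 1.1719 = 57.1 kips.
Governing: min(240.3, 151.7, 57.1) = 57.1 kips → net-section rupture.

57.1 kips (net-section rupture governs)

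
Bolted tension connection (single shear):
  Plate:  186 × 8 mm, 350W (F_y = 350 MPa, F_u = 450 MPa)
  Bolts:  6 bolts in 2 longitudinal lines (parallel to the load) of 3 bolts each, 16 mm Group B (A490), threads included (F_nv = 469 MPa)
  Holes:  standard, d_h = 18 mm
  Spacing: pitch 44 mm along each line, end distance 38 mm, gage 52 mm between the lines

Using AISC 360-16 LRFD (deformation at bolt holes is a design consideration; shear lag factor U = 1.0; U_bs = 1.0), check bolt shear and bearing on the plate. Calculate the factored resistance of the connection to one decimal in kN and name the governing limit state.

Bolt shear: A_b = π(16)²/4 = 201.06 mm². φR_n = 0.75 × 469 × 201.06 × 6 × 1 = 424.3 kN.
Bearing (8 mm plate, F_u = 450 MPa): end bolts L_c = 38 − 18/2 = 29, R_n = min(1.2×29×8×450, 2.4×16×8×450) = 125.28 kN/bolt; interior L_c = 44 − 18 = 26, R_n = 112.32 kN/bolt. φR_n = 0.75 × (2×125.28 + 4×112.32) = 524.9 kN.
Governing: min(424.3, 524.9) = 424.3 kN → bolt shear.

424.3 kN (bolt shear governs)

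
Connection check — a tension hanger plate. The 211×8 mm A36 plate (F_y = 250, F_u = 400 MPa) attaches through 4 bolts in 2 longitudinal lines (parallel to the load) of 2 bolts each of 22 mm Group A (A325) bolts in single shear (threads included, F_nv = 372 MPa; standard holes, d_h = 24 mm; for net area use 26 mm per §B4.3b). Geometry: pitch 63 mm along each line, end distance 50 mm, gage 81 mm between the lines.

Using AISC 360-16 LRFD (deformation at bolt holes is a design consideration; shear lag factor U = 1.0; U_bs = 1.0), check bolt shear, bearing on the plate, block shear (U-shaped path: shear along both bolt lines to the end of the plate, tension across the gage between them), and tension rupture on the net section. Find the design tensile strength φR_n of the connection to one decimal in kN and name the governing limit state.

Bolt shear: A_b = π(22)²/4 = 380.13 mm². φR_n = 0.75 × 372 × 380.13 × 4 × 1 = 424.2 kN.
Bearing (8 mm plate, F_u = 400 MPa): end bolts L_c = 50 − 24/2 = 38, R_n = min(1.2×38×8×400, 2.4×22×8×400) = 145.92 kN/bolt; interior L_c = 63 − 24 = 39, R_n = 149.76 kN/bolt. φR_n = 0.75 × (2×145.92 + 2×149.76) = 443.5 kN.
Block shear: shear path 2×[50+1×63] = 2×113 mm, A_gv = 1808, A_nv = 2×(113 − 1.5×26)×8 = 1184 mm²; tension across gage: (81 − 1×26)×8 = 440 mm². R_n = min(0.6×400×1184, 0.6×250×1808) + 1.0×400×440 = min(284.16, 271.2) + 176 = 447.2 kN. φR_n = 0.75 × 447.2 = 335.4 kN.
Tension rupture (net): A_n = (211 − 2×26)×8 = 1272 mm² (U = 1.0, A_e = A_n). φR_n = 0.75 × 400 × 1272 = 381.6 kN.
Governing: min(424.2, 443.5, 335.4, 381.6) = 335.4 kN → block shear.

335.4 kN (block shear governs)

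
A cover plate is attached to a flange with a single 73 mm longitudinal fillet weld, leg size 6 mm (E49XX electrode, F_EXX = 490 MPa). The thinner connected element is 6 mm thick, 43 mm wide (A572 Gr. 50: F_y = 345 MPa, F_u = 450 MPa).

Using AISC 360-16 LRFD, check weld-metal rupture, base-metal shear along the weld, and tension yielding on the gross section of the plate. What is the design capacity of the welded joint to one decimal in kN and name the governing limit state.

68.3 kN (weld metal governs)

Weld metal: throat = 0.707×6 = 4.242 mm, L = 73 mm. φR_n = 0.75 × 0.6 × 490 × 4.242 × 73 = 68.3 kN.
Base metal shear (6 mm plate): yield φR_n = 1.0×0.6×345×6×73 = 90.7 kN; rupture φR_n = 0.75×0.6×450×6×73 = 88.7 kN; take 88.7 kN (rupture).
Tension yield (gross): A_g = 43×6 = 258 mm². φR_n = 0.90 × 345 × 258 = 80.1 kN.
Governing: min(68.3, 88.7, 80.1) = 68.3 kN → weld metal.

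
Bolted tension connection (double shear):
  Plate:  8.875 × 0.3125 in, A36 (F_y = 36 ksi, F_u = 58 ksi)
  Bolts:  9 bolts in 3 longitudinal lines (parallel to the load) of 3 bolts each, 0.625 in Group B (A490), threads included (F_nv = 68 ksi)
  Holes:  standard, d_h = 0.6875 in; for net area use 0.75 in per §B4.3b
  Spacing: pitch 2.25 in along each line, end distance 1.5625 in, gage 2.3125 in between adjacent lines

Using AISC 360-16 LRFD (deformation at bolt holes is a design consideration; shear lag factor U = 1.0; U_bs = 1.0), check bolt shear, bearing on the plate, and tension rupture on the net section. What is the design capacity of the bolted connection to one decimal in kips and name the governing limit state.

Bolt shear: A_b = π(0.625)²/4 = 0.3068 in². φR_n = 0.75 × 68 × 0.3068 × 9 × 2 = 281.6 kips.
Bearing (0.3125 in plate, F_u = 58 ksi): end bolts L_c = 1.5625 − 0.6875/2 = 1.21875, R_n = min(1.2×1.21875×0.3125×58, 2.4×0.625×0.3125×58) = 26.508 kips/bolt; interior L_c = 2.25 − 0.6875 = 1.5625, R_n = 27.188 kips/bolt. φR_n = 0.75 × (3×26.508 + 6×27.188) = 182.0 kips.
Tension rupture (net): A_n = (8.875 − 3×0.75)×0.3125 = 2.0703 in² (U = 1.0, A_e = A_n). φR_n = 0.75 × 58 × 2.0703 = 90.1 kips.
Governing: min(281.6, 182.0, 90.1) = 90.1 kips → net-section rupture.

90.1 kips (net-section rupture governs)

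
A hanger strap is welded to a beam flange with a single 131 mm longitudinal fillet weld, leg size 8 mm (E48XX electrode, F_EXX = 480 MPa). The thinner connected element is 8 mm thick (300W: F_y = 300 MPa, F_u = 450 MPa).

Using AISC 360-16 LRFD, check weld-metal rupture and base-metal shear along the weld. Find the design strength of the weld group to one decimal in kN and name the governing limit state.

160.0 kN (weld metal governs)

Weld metal: throat = 0.707×8 = 5.656 mm, L = 131 mm. φR_n = 0.75 × 0.6 × 480 × 5.656 × 131 = 160.0 kN.
Base metal shear (8 mm plate): yield φR_n = 1.0×0.6×300×8×131 = 188.6 kN; rupture φR_n = 0.75×0.6×450×8×131 = 212.2 kN; take 188.6 kN (yield).
Governing: min(160.0, 188.6) = 160.0 kN → weld metal.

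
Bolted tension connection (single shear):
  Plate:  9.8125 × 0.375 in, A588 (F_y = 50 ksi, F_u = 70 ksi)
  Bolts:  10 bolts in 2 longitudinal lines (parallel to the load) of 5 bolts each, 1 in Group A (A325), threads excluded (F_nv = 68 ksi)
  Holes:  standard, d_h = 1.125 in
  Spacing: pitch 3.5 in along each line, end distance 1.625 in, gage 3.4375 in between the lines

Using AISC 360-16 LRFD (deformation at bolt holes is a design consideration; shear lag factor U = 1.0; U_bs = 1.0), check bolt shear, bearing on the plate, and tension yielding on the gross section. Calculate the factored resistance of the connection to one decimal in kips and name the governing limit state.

165.6 kips (gross-section yield governs)

Bolt shear: A_b = π(1)²/4 = 0.7854 in². φR_n = 0.75 × 68 × 0.7854 × 10 × 1 = 400.6 kips.
Bearing (0.375 in plate, F_u = 70 ksi): end bolts L_c = 1.625 − 1.125/2 = 1.0625, R_n = min(1.2×1.0625×0.375×70, 2.4×1×0.375×70) = 33.469 kips/bolt; interior L_c = 3.5 − 1.125 = 2.375, R_n = 63 kips/bolt. φR_n = 0.75 × (2×33.469 + 8×63) = 428.2 kips.
Tension yield (gross): A_g = 9.8125×0.375 = 3.6797 in². φR_n = 0.90 × 50 × 3.6797 = 165.6 kips.
Governing: min(400.6, 428.2, 165.6) = 165.6 kips → gross-section yield.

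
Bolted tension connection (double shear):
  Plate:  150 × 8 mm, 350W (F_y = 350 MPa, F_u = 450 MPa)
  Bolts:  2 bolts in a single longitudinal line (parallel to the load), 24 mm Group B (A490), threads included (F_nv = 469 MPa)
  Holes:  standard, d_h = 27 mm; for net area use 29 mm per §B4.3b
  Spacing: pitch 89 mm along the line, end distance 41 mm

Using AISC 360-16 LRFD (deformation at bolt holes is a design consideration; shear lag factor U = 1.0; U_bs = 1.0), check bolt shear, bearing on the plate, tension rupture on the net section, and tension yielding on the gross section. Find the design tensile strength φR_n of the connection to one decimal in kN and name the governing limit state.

244.6 kN (bearing governs)

Bolt shear: A_b = π(24)²/4 = 452.39 mm². φR_n = 0.75 × 469 × 452.39 × 2 × 2 = 636.5 kN.
Bearing (8 mm plate, F_u = 450 MPa): end bolts L_c = 41 − 27/2 = 27.5, R_n = min(1.2×27.5×8×450, 2.4×24×8×450) = 118.8 kN/bolt; interior L_c = 89 − 27 = 62, R_n = 207.36 kN/bolt. φR_n = 0.75 × (1×118.8 + 1×207.36) = 244.6 kN.
Tension rupture (net): A_n = (150 − 1×29)×8 = 968 mm² (U = 1.0, A_e = A_n). φR_n = 0.75 × 450 × 968 = 326.7 kN.
Tension yield (gross): A_g = 150×8 = 1200 mm². φR_n = 0.90 × 350 × 1200 = 378.0 kN.
Governing: min(636.5, 244.6, 326.7, 378.0) = 244.6 kN → bearing.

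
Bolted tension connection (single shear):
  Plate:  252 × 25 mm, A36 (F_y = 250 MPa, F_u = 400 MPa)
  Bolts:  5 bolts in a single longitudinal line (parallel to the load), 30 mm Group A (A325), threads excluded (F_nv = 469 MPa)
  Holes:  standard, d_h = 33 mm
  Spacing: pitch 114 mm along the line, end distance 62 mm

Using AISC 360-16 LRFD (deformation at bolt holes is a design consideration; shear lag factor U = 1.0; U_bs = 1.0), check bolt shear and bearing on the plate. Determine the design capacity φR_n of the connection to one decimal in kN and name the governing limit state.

1243.2 kN (bolt shear governs)

Bolt shear: A_b = π(30)²/4 = 706.86 mm². φR_n = 0.75 × 469 × 706.86 × 5 × 1 = 1243.2 kN.
Bearing (25 mm plate, F_u = 400 MPa): end bolts L_c = 62 − 33/2 = 45.5, R_n = min(1.2×45.5×25×400, 2.4×30×25×400) = 546 kN/bolt; interior L_c = 114 − 33 = 81, R_n = 720 kN/bolt. φR_n = 0.75 × (1×546 + 4×720) = 2569.5 kN.
Governing: min(1243.2, 2569.5) = 1243.2 kN → bolt shear.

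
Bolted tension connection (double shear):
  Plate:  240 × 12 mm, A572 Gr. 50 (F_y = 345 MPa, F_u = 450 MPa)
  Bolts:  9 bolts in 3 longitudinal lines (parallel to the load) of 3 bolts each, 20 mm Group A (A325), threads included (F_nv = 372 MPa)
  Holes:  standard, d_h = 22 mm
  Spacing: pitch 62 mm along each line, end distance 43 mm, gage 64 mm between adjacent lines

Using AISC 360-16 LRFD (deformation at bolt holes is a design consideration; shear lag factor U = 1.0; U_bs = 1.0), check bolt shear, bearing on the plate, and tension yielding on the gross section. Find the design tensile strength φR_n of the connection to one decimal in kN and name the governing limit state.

Bolt shear: A_b = π(20)²/4 = 314.16 mm². φR_n = 0.75 × 372 × 314.16 × 9 × 2 = 1577.7 kN.
Bearing (12 mm plate, F_u = 450 MPa): end bolts L_c = 43 − 22/2 = 32, R_n = min(1.2×32×12×450, 2.4×20×12×450) = 207.36 kN/bolt; interior L_c = 62 − 22 = 40, R_n = 259.2 kN/bolt. φR_n = 0.75 × (3×207.36 + 6×259.2) = 1633.0 kN.
Tension yield (gross): A_g = 240×12 = 2880 mm². φR_n = 0.90 × 345 × 2880 = 894.2 kN.
Governing: min(1577.7, 1633.0, 894.2) = 894.2 kN → gross-section yield.

894.2 kN (gross-section yield governs)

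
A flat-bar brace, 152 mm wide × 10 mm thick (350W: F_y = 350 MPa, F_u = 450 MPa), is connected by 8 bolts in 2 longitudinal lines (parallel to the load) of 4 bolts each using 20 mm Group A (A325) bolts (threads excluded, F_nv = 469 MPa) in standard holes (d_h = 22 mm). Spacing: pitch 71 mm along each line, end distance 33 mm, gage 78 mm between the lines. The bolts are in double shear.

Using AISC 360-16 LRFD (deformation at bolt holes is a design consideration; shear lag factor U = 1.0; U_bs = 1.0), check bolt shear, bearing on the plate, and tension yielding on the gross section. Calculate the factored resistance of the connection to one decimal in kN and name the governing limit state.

Bolt shear: A_b = π(20)²/4 = 314.16 mm². φR_n = 0.75 × 469 × 314.16 × 8 × 2 = 1768.1 kN.
Bearing (10 mm plate, F_u = 450 MPa): end bolts L_c = 33 − 22/2 = 22, R_n = min(1.2×22×10×450, 2.4×20×10×450) = 118.8 kN/bolt; interior L_c = 71 − 22 = 49, R_n = 216 kN/bolt. φR_n = 0.75 × (2×118.8 + 6×216) = 1150.2 kN.
Tension yield (gross): A_g = 152×10 = 1520 mm². φR_n = 0.90 × 350 × 1520 = 478.8 kN.
Governing: min(1768.1, 1150.2, 478.8) = 478.8 kN → gross-section yield.

478.8 kN (gross-section yield governs)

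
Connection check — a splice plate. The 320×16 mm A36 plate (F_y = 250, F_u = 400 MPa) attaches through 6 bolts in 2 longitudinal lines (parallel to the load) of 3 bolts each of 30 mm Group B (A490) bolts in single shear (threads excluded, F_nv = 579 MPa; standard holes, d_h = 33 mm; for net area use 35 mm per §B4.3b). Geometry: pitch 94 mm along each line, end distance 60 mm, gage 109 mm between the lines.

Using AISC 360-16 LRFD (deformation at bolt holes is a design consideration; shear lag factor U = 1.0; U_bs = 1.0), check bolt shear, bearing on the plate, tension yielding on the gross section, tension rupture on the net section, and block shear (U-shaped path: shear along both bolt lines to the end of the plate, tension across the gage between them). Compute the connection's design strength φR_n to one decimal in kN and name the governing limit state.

Bolt shear: A_b = π(30)²/4 = 706.86 mm². φR_n = 0.75 × 579 × 706.86 × 6 × 1 = 1841.7 kN.
Bearing (16 mm plate, F_u = 400 MPa): end bolts L_c = 60 − 33/2 = 43.5, R_n = min(1.2×43.5×16×400, 2.4×30×16×400) = 334.08 kN/bolt; interior L_c = 94 − 33 = 61, R_n = 460.8 kN/bolt. φR_n = 0.75 × (2×334.08 + 4×460.8) = 1883.5 kN.
Tension yield (gross): A_g = 320×16 = 5120 mm². φR_n = 0.90 × 250 × 5120 = 1152.0 kN.
Tension rupture (net): A_n = (320 − 2×35)×16 = 4000 mm² (U = 1.0, A_e = A_n). φR_n = 0.75 × 400 × 4000 = 1200.0 kN.
Block shear: shear path 2×[60+2×94] = 2×248 mm, A_gv = 7936, A_nv = 2×(248 − 2.5×35)×16 = 5136 mm²; tension across gage: (109 − 1×35)×16 = 1184 mm². R_n = min(0.6×400×5136, 0.6×250×7936) + 1.0×400×1184 = min(1232.6, 1190.4) + 473.6 = 1664 kN. φR_n = 0.75 × 1664 = 1248.0 kN.
Governing: min(1841.7, 1883.5, 1152.0, 1200.0, 1248.0) = 1152.0 kN → gross-section yield.

1152.0 kN (gross-section yield governs)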